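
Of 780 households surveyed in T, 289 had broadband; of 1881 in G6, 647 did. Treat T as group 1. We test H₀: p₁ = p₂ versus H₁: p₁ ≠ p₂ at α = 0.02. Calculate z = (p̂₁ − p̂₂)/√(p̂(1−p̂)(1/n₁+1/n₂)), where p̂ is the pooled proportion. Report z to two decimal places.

z = 1.31

p̂₁ = 289/780 = 0.3705, p̂₂ = 647/1881 = 0.3440.
Pooled p̂ = (289+647)/(780+1881) = 936/2661 = 0.3517.
SE = √(0.228021 × 0.00181368) = 0.0203.
z = (0.3705 − 0.3440)/0.0203 = 0.0265/0.0203 = 1.31.
Two-sided p-value ≈ 2·Φ(−1.305) = 0.1918. With α = 0.02, fail to reject H₀.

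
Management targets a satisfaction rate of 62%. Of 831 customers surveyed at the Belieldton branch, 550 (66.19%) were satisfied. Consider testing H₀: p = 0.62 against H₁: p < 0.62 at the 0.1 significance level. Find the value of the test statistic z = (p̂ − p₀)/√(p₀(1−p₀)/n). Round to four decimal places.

z = 2.4857

p̂ = 550/831 ≈ 0.6618532.
Standard error under H₀: √(0.62×0.38/831) = 0.0168379.
z = (0.6618532 − 0.62)/0.0168379 = 0.0418532/0.0168379 = 2.4857.
p-value = P(Z < 2.486) ≈ 0.9935, so at α = 0.1 we fail to reject H₀.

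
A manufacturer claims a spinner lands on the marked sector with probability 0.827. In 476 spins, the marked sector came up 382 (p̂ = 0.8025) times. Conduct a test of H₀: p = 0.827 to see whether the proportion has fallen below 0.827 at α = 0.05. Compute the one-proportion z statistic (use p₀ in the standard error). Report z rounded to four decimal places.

z = -1.4120

p̂ = 382/476 ≈ 0.802521.
Under H₀, SE = √(0.827·0.173/476) = √(0.000300569) = 0.017337.
z = (0.802521 − 0.827)/0.017337 = -0.024479/0.017337 = -1.4120.
p-value = P(Z < -1.412) ≈ 0.0790. With α = 0.05, fail to reject H₀.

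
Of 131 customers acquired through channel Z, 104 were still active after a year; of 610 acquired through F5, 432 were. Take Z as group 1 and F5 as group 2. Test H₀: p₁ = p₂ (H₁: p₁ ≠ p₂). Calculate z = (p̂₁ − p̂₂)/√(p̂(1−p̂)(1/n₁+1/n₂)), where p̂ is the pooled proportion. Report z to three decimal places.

z = 1.989

p̂₁ = 104/131 ≈ 0.79389, p̂₂ = 432/610 ≈ 0.70820.
Pooled p̂ = (104+432)/(131+610) = 536/741 = 0.72335.
SE = √(0.200116 × 0.00927293) = 0.04308.
z = (0.79389 − 0.70820)/0.04308 = 0.08569/0.04308 = 1.989.
Two-sided p-value ≈ 2·Φ(−1.989) = 0.0467.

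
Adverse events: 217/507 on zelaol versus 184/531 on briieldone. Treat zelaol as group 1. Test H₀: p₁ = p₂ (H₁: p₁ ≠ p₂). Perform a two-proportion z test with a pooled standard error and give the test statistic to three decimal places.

z = 2.695

p̂₁ = 217/507 = 0.428008, p̂₂ = 184/531 = 0.346516.
Pooled p̂ = (217+184)/(507+531) = 401/1038 = 0.386320.
SE = √(0.237077 × 0.00385563) = 0.030234.
z = (0.428008 − 0.346516)/0.030234 = 0.081492/0.030234 = 2.695.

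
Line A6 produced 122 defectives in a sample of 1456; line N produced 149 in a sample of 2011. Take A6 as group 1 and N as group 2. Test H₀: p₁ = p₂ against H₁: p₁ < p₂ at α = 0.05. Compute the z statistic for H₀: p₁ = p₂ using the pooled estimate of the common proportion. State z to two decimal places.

p̂₁ = 122/1456 ≈ 0.0838, p̂₂ = 149/2011 ≈ 0.0741.
Pooled p̂ = (122+149)/(1456+2011) = 271/3467 = 0.0782.
SE = √(p̂(1−p̂)(1/n₁+1/n₂)) = √(0.0782·0.9218·0.00118408) = √(8.53196e-05) = 0.0092.
z = (0.0838 − 0.0741)/0.0092 = 0.0097/0.0092 = 1.05.
p-value = P(Z < 1.050) ≈ 0.8531. With α = 0.05, fail to reject H₀.

z = 1.05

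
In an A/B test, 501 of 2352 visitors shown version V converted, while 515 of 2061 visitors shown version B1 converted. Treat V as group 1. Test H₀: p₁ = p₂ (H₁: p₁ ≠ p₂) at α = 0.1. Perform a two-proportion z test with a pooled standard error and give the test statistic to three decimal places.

z = -2.903

p̂₁ = 501/2352 = 0.21301, p̂₂ = 515/2061 = 0.24988.
Pooled p̂ = (501+515)/(2352+2061) = 1016/4413 = 0.23023.
SE = √(0.177224 × 0.000910371) = 0.01270.
z = (0.21301 − 0.24988)/0.01270 = -0.03687/0.01270 = -2.903.
Two-sided p-value ≈ 2·Φ(−2.903) = 0.0037; since p < α = 0.1, reject H₀.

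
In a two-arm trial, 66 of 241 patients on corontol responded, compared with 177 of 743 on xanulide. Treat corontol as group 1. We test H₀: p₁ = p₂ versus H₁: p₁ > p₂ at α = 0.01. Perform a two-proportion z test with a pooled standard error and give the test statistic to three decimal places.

p̂₁ = 66/241 = 0.27386, p̂₂ = 177/743 = 0.23822.
Pooled p̂ = (66+177)/(241+743) = 243/984 = 0.24695.
SE = √(0.185966 × 0.00549527) = 0.03197.
z = (0.27386 − 0.23822)/0.03197 = 0.03564/0.03197 = 1.115.
p-value = P(Z > 1.115) ≈ 0.1325, so at α = 0.01 we fail to reject H₀.

z = 1.115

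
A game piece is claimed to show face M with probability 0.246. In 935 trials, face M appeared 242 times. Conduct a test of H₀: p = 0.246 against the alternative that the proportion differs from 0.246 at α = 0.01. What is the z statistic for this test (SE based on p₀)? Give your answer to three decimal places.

p̂ = 242/935 = 0.258824.
SE = √(p₀(1−p₀)/n) = √(0.18548/935) = 0.014085.
z = (0.258824 − 0.246)/0.014085 = 0.012824/0.014085 = 0.910.
Two-sided p-value ≈ 2·Φ(−0.910) = 0.3626; since p > α = 0.01, fail to reject H₀.

z = 0.910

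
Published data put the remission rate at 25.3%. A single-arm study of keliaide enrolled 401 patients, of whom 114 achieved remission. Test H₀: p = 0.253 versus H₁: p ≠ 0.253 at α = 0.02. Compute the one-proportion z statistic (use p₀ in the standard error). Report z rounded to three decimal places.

p̂ = 114/401 ≈ 0.28429.
SE = √(p₀(1−p₀)/n) = √(0.18899/401) = 0.02171.
z = (0.28429 − 0.253)/0.02171 = 0.03129/0.02171 = 1.441.
p-value = 2·P(Z > 1.441) ≈ 0.1495. With α = 0.02, fail to reject H₀.

z = 1.441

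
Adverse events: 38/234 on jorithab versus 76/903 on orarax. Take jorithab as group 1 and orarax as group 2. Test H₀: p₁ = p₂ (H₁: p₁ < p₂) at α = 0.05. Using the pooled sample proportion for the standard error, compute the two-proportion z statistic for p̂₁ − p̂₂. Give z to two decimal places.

p̂₁ = 38/234 = 0.1624, p̂₂ = 76/903 = 0.0842.
Pooled p̂ = (38+76)/(234+903) = 114/1137 = 0.1003.
SE = √(p̂(1−p̂)(1/n₁+1/n₂)) = √(0.1003·0.8997·0.00538092) = √(0.000485419) = 0.0220.
z = (0.1624 − 0.0842)/0.0220 = 0.0782/0.0220 = 3.55.
p-value = P(Z < 3.551) ≈ 0.9998; since p > α = 0.05, fail to reject H₀.

z = 3.55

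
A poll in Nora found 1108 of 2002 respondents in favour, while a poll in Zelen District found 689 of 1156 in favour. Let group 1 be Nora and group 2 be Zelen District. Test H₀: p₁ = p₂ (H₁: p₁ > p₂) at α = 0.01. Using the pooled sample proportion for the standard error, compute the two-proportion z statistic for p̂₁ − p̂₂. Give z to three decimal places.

p̂₁ = 1108/2002 ≈ 0.553447, p̂₂ = 689/1156 ≈ 0.596021.
Pooled p̂ = (1108+689)/(2002+1156) = 1797/3158 = 0.569031.
SE = √(0.245235 × 0.00136455) = 0.018293.
z = (0.553447 − 0.596021)/0.018293 = -0.042574/0.018293 = -2.327.
p-value = P(Z > -2.327) ≈ 0.9900. With α = 0.01, fail to reject H₀.

z = -2.327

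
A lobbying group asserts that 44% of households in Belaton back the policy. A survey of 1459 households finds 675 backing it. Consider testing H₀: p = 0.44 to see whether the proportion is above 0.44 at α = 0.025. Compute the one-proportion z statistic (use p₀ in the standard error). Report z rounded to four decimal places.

p̂ = 675/1459 ≈ 0.4626456.
Under H₀, SE = √(0.44·0.56/1459) = √(0.000168883) = 0.0129955.
z = (0.4626456 − 0.44)/0.0129955 = 0.0226456/0.0129955 = 1.7426.
p-value = P(Z > 1.743) ≈ 0.0407. With α = 0.025, fail to reject H₀.

z = 1.7426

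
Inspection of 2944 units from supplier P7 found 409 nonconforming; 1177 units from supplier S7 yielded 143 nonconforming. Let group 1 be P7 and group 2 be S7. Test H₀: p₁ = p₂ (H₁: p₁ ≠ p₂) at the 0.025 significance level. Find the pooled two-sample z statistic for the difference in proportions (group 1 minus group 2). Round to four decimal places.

p̂₁ = 409/2944 ≈ 0.1389266, p̂₂ = 143/1177 ≈ 0.1214953.
Pooled p̂ = (409+143)/(2944+1177) = 552/4121 = 0.1339481.
SE = √(p̂(1−p̂)(1/n₁+1/n₂)) = √(0.1339481·0.8660519·0.00118929) = √(0.000137965) = 0.0117458.
z = (0.1389266 − 0.1214953)/0.0117458 = 0.0174313/0.0117458 = 1.4840.
p-value = 2·P(Z > 1.484) ≈ 0.1378, so at α = 0.025 we fail to reject H₀.

z = 1.4840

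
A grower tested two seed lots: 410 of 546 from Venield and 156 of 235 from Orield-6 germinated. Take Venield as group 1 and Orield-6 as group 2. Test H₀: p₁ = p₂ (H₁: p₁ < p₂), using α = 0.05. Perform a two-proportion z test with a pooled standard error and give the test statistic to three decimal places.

p̂₁ = 410/546 = 0.75092, p̂₂ = 156/235 = 0.66383.
Pooled p̂ = (410+156)/(546+235) = 566/781 = 0.72471.
SE = √(0.199505 × 0.00608682) = 0.03485.
z = (0.75092 − 0.66383)/0.03485 = 0.08709/0.03485 = 2.499.
p-value = P(Z < 2.499) ≈ 0.9938; since p > α = 0.05, fail to reject H₀.

z = 2.499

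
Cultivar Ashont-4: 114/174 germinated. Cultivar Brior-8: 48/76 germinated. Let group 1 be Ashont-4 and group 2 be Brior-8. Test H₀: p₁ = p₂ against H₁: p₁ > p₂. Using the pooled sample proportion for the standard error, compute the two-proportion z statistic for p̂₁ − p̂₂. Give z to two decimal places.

p̂₁ = 114/174 = 0.6552, p̂₂ = 48/76 = 0.6316.
Pooled p̂ = (114+48)/(174+76) = 162/250 = 0.6480.
SE = √(0.228096 × 0.018905) = 0.0657.
z = (0.6552 − 0.6316)/0.0657 = 0.0236/0.0657 = 0.36.

z = 0.36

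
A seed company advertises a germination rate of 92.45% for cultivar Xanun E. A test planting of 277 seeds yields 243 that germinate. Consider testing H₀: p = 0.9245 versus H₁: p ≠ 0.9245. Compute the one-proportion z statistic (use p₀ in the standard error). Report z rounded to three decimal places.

p̂ = 243/277 ≈ 0.877256.
Under H₀, SE = √(0.9245·0.0755/277) = √(0.000251985) = 0.015874.
z = (0.877256 − 0.9245)/0.015874 = -0.047244/0.015874 = -2.976.
p-value = 2·P(Z > 2.976) ≈ 0.0029.

z = -2.976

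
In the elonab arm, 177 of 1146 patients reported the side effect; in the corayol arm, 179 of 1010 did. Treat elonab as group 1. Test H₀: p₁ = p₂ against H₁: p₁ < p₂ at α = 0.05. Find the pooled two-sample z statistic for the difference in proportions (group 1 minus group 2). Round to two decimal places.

p̂₁ = 177/1146 = 0.1545, p̂₂ = 179/1010 = 0.1772.
Pooled p̂ = (177+179)/(1146+1010) = 356/2156 = 0.1651.
SE = √(0.137856 × 0.0018627) = 0.0160.
z = (0.1545 − 0.1772)/0.0160 = -0.0227/0.0160 = -1.42.
p-value = P(Z < -1.421) ≈ 0.0776, so at α = 0.05 we fail to reject H₀.

z = -1.42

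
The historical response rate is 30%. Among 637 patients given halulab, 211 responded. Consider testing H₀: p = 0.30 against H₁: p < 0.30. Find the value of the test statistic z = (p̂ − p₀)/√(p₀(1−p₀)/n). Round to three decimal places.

p̂ = 211/637 = 0.331240.
Standard error under H₀: √(0.3×0.7/637) = 0.018157.
z = (0.331240 − 0.3)/0.018157 = 0.031240/0.018157 = 1.721.
p-value = P(Z < 1.721) ≈ 0.9573.

z = 1.721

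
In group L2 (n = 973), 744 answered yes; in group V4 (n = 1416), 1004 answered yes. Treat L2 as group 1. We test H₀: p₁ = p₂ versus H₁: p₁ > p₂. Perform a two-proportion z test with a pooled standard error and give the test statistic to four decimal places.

p̂₁ = 744/973 ≈ 0.764645, p̂₂ = 1004/1416 ≈ 0.709040.
Pooled p̂ = (744+1004)/(973+1416) = 1748/2389 = 0.731687.
SE = √(p̂(1−p̂)(1/n₁+1/n₂)) = √(0.731687·0.268313·0.00173396) = √(0.000340414) = 0.018450.
z = (0.764645 − 0.709040)/0.018450 = 0.055605/0.018450 = 3.0138.

z = 3.0138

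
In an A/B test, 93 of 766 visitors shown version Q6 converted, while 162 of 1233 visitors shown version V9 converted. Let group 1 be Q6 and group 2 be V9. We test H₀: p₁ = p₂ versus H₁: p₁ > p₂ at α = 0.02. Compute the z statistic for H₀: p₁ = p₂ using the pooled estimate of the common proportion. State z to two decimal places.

z = -0.65

p̂₁ = 93/766 = 0.1214, p̂₂ = 162/1233 = 0.1314.
Pooled p̂ = (93+162)/(766+1233) = 255/1999 = 0.1276.
SE = √(0.111291 × 0.00211651) = 0.0153.
z = (0.1214 − 0.1314)/0.0153 = -0.0100/0.0153 = -0.65.
p-value = P(Z > -0.650) ≈ 0.7422; since p > α = 0.02, fail to reject H₀.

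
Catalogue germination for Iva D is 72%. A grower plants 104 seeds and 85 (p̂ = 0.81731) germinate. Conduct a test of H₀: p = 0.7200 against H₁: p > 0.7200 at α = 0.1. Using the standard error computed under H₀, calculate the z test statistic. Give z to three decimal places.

p̂ = 85/104 = 0.81731.
Under H₀, SE = √(0.72·0.28/104) = √(0.00193846) = 0.04403.
z = (0.81731 − 0.72)/0.04403 = 0.09731/0.04403 = 2.210.
p-value = P(Z > 2.210) ≈ 0.0135; since p < α = 0.1, reject H₀.

z = 2.210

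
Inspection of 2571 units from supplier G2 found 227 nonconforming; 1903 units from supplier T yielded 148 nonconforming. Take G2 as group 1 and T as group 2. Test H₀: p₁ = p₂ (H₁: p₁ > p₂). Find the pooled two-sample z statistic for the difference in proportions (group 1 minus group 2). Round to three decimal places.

p̂₁ = 227/2571 ≈ 0.08829, p̂₂ = 148/1903 ≈ 0.07777.
Pooled p̂ = (227+148)/(2571+1903) = 375/4474 = 0.08382.
SE = √(0.0767922 × 0.00091444) = 0.00838.
z = (0.08829 − 0.07777)/0.00838 = 0.01052/0.00838 = 1.255.

z = 1.255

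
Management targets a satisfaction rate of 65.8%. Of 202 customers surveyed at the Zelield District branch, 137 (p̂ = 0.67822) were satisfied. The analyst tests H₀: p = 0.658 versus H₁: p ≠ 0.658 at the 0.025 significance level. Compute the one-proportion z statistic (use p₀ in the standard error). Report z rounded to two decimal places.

p̂ = 137/202 ≈ 0.67822.
Standard error under H₀: √(0.658×0.342/202) = 0.03338.
z = (0.67822 − 0.658)/0.03338 = 0.02022/0.03338 = 0.61.
p-value = 2·P(Z > 0.606) ≈ 0.5447. With α = 0.025, fail to reject H₀.

z = 0.61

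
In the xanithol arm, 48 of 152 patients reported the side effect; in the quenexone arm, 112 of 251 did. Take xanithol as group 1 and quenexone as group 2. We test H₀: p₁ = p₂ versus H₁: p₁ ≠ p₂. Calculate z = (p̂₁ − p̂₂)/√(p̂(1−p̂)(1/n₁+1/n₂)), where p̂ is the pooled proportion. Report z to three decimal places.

z = -2.594

p̂₁ = 48/152 ≈ 0.31579, p̂₂ = 112/251 ≈ 0.44622.
Pooled p̂ = (48+112)/(152+251) = 160/403 = 0.39702.
SE = √(0.239396 × 0.010563) = 0.05029.
z = (0.31579 − 0.44622)/0.05029 = -0.13043/0.05029 = -2.594.
p-value = 2·P(Z > 2.594) ≈ 0.0095.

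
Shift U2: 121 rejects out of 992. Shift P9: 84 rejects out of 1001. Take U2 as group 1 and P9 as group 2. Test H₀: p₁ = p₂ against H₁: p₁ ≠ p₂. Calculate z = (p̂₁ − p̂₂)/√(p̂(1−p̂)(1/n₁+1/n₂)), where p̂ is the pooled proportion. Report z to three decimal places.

z = 2.797

p̂₁ = 121/992 = 0.121976, p̂₂ = 84/1001 = 0.083916.
Pooled p̂ = (121+84)/(992+1001) = 205/1993 = 0.102860.
SE = √(0.0922798 × 0.00200707) = 0.013609.
z = (0.121976 − 0.083916)/0.013609 = 0.038060/0.013609 = 2.797.
p-value = 2·P(Z > 2.797) ≈ 0.0052.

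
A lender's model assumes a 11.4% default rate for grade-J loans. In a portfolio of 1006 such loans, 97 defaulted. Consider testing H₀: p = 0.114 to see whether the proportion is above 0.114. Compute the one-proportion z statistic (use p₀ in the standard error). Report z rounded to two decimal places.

z = -1.75

p̂ = 97/1006 = 0.09642.
Under H₀, SE = √(0.114·0.886/1006) = √(0.000100402) = 0.01002.
z = (0.09642 − 0.114)/0.01002 = -0.01758/0.01002 = -1.75.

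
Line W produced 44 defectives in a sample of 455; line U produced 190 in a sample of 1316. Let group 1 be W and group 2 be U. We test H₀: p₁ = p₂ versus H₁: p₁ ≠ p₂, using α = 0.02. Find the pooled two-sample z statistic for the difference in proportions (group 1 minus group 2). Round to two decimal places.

z = -2.59

p̂₁ = 44/455 = 0.0967, p̂₂ = 190/1316 = 0.1444.
Pooled p̂ = (44+190)/(455+1316) = 234/1771 = 0.1321.
SE = √(p̂(1−p̂)(1/n₁+1/n₂)) = √(0.1321·0.8679·0.00295768) = √(0.000339159) = 0.0184.
z = (0.0967 − 0.1444)/0.0184 = -0.0477/0.0184 = -2.59.
Two-sided p-value ≈ 2·Φ(−2.589) = 0.0096. With α = 0.02, reject H₀.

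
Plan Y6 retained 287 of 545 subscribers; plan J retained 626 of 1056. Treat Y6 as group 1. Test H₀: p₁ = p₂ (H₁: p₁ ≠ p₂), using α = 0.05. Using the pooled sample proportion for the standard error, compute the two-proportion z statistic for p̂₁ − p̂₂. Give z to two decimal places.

p̂₁ = 287/545 ≈ 0.5266, p̂₂ = 626/1056 ≈ 0.5928.
Pooled p̂ = (287+626)/(545+1056) = 913/1601 = 0.5703.
SE = √(p̂(1−p̂)(1/n₁+1/n₂)) = √(0.5703·0.4297·0.00278183) = √(0.000681722) = 0.0261.
z = (0.5266 − 0.5928)/0.0261 = -0.0662/0.0261 = -2.54.
p-value = 2·P(Z > 2.535) ≈ 0.0112, so at α = 0.05 we reject H₀.

z = -2.54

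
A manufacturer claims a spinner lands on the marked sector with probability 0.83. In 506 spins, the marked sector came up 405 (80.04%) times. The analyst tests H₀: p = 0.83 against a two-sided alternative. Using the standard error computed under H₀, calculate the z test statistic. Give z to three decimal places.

p̂ = 405/506 ≈ 0.800395.
Standard error under H₀: √(0.83×0.17/506) = 0.016699.
z = (0.800395 − 0.83)/0.016699 = -0.029605/0.016699 = -1.773.

z = -1.773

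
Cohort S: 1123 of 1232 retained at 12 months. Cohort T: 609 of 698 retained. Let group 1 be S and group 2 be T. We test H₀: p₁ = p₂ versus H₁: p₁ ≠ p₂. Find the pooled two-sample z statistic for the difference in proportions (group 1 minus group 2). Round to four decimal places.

p̂₁ = 1123/1232 = 0.9115260, p̂₂ = 609/698 = 0.8724928.
Pooled p̂ = (1123+609)/(1232+698) = 1732/1930 = 0.8974093.
SE = √(0.0920658 × 0.00224435) = 0.0143746.
z = (0.9115260 − 0.8724928)/0.0143746 = 0.0390332/0.0143746 = 2.7154.
Two-sided p-value ≈ 2·Φ(−2.715) = 0.0066.

z = 2.7154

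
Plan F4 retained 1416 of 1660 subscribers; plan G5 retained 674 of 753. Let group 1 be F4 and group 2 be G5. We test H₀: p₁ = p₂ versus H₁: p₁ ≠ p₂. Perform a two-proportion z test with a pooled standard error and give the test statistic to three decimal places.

p̂₁ = 1416/1660 ≈ 0.853012, p̂₂ = 674/753 ≈ 0.895086.
Pooled p̂ = (1416+674)/(1660+753) = 2090/2413 = 0.866142.
SE = √(p̂(1−p̂)(1/n₁+1/n₂)) = √(0.866142·0.133858·0.00193043) = √(0.000223815) = 0.014960.
z = (0.853012 − 0.895086)/0.014960 = -0.042074/0.014960 = -2.812.
Two-sided p-value ≈ 2·Φ(−2.812) = 0.0049.

z = -2.812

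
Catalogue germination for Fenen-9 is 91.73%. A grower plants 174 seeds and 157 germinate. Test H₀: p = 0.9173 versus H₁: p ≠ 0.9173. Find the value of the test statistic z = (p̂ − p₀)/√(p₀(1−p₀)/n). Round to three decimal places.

z = -0.718

p̂ = 157/174 = 0.90230.
SE = √(p₀(1−p₀)/n) = √(0.075861/174) = 0.02088.
z = (0.90230 − 0.9173)/0.02088 = -0.01500/0.02088 = -0.718.
p-value = 2·P(Z > 0.718) ≈ 0.4725.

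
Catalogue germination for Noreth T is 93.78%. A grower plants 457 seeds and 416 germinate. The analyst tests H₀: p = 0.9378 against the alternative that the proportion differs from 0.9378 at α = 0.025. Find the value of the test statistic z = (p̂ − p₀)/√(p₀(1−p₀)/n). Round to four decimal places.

z = -2.4355

p̂ = 416/457 ≈ 0.910284.
Standard error under H₀: √(0.9378×0.0622/457) = 0.011298.
z = (0.910284 − 0.9378)/0.011298 = -0.027516/0.011298 = -2.4355.
p-value = 2·P(Z > 2.435) ≈ 0.0149. With α = 0.025, reject H₀.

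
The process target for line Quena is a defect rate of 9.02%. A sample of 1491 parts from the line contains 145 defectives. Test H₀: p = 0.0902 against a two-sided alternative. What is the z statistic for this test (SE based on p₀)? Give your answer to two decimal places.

z = 0.95

p̂ = 145/1491 = 0.09725.
SE = √(p₀(1−p₀)/n) = √(0.082064/1491) = 0.00742.
z = (0.09725 − 0.0902)/0.00742 = 0.00705/0.00742 = 0.95.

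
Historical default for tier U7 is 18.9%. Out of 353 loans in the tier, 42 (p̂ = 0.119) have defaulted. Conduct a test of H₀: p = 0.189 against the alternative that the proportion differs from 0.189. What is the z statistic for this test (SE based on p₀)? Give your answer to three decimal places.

z = -3.360

p̂ = 42/353 = 0.11898.
Standard error under H₀: √(0.189×0.811/353) = 0.02084.
z = (0.11898 − 0.189)/0.02084 = -0.07002/0.02084 = -3.360.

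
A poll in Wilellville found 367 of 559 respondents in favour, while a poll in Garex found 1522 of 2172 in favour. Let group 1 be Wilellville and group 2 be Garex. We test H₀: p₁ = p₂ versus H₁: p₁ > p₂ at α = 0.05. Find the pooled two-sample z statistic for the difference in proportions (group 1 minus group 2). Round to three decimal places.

p̂₁ = 367/559 ≈ 0.656530, p̂₂ = 1522/2172 ≈ 0.700737.
Pooled p̂ = (367+1522)/(559+2172) = 1889/2731 = 0.691688.
SE = √(0.213256 × 0.00224931) = 0.021902.
z = (0.656530 − 0.700737)/0.021902 = -0.044207/0.021902 = -2.018.
p-value = P(Z > -2.018) ≈ 0.9782; since p > α = 0.05, fail to reject H₀.

z = -2.018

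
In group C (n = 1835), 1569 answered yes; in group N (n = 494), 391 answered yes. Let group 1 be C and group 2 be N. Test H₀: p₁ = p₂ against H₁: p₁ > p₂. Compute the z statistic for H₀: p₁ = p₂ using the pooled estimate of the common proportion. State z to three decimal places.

z = 3.433

p̂₁ = 1569/1835 = 0.85504, p̂₂ = 391/494 = 0.79150.
Pooled p̂ = (1569+391)/(1835+494) = 1960/2329 = 0.84156.
SE = √(p̂(1−p̂)(1/n₁+1/n₂)) = √(0.84156·0.15844·0.00256925) = √(0.00034257) = 0.01851.
z = (0.85504 − 0.79150)/0.01851 = 0.06354/0.01851 = 3.433.
p-value = P(Z > 3.433) ≈ 0.0003.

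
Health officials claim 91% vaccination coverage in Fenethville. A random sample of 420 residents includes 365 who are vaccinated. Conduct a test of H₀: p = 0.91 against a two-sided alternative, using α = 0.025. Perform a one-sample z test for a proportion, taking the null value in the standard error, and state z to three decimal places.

p̂ = 365/420 ≈ 0.86905.
SE = √(p₀(1−p₀)/n) = √(0.0819/420) = 0.01396.
z = (0.86905 − 0.91)/0.01396 = -0.04095/0.01396 = -2.933.
Two-sided p-value ≈ 2·Φ(−2.933) = 0.0034; since p < α = 0.025, reject H₀.

z = -2.933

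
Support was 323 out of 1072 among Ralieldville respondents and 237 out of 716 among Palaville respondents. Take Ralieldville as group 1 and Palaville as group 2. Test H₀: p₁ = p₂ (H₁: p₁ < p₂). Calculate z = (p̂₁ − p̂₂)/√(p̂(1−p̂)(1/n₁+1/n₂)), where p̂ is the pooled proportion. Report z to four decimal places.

z = -1.3268

p̂₁ = 323/1072 = 0.301306, p̂₂ = 237/716 = 0.331006.
Pooled p̂ = (323+237)/(1072+716) = 560/1788 = 0.313199.
SE = √(p̂(1−p̂)(1/n₁+1/n₂)) = √(0.313199·0.686801·0.00232948) = √(0.000501085) = 0.022385.
z = (0.301306 − 0.331006)/0.022385 = -0.029700/0.022385 = -1.3268.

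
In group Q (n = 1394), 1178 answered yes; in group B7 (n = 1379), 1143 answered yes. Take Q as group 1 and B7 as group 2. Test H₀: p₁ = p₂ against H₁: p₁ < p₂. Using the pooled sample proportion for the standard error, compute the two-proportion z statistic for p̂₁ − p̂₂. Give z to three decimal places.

z = 1.154

p̂₁ = 1178/1394 ≈ 0.84505, p̂₂ = 1143/1379 ≈ 0.82886.
Pooled p̂ = (1178+1143)/(1394+1379) = 2321/2773 = 0.83700.
SE = √(0.136431 × 0.00144252) = 0.01403.
z = (0.84505 − 0.82886)/0.01403 = 0.01619/0.01403 = 1.154.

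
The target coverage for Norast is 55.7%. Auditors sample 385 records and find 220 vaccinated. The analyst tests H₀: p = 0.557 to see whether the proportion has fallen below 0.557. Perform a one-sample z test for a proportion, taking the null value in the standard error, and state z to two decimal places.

z = 0.57

p̂ = 220/385 = 0.5714.
SE = √(p₀(1−p₀)/n) = √(0.24675/385) = 0.0253.
z = (0.5714 − 0.557)/0.0253 = 0.0144/0.0253 = 0.57.
p-value = P(Z < 0.570) ≈ 0.7156.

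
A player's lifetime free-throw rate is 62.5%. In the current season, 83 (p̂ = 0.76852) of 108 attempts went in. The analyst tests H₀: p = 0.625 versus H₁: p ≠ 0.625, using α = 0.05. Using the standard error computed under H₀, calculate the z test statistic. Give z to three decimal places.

p̂ = 83/108 ≈ 0.76852.
Standard error under H₀: √(0.625×0.375/108) = 0.04658.
z = (0.76852 − 0.625)/0.04658 = 0.14352/0.04658 = 3.081.
p-value = 2·P(Z > 3.081) ≈ 0.0021. With α = 0.05, reject H₀.

z = 3.081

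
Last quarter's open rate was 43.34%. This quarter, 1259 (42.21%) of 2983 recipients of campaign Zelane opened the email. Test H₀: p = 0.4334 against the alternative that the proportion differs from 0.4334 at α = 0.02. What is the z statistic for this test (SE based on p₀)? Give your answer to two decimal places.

p̂ = 1259/2983 = 0.42206.
Standard error under H₀: √(0.4334×0.5666/2983) = 0.00907.
z = (0.42206 − 0.4334)/0.00907 = -0.01134/0.00907 = -1.25.
p-value = 2·P(Z > 1.250) ≈ 0.2113. With α = 0.02, fail to reject H₀.

z = -1.25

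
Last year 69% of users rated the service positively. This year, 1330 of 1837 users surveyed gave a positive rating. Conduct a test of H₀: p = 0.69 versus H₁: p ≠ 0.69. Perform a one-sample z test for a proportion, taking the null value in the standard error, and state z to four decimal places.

z = 3.1515

p̂ = 1330/1837 = 0.7240065.
Standard error under H₀: √(0.69×0.31/1837) = 0.0107907.
z = (0.7240065 − 0.69)/0.0107907 = 0.0340065/0.0107907 = 3.1515.
p-value = 2·P(Z > 3.151) ≈ 0.0016.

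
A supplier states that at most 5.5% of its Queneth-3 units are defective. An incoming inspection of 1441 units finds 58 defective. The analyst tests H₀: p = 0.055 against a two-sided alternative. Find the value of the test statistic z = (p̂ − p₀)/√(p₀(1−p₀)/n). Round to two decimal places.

z = -2.46

p̂ = 58/1441 = 0.040250.
SE = √(p₀(1−p₀)/n) = √(0.051975/1441) = 0.006006.
z = (0.040250 − 0.055)/0.006006 = -0.014750/0.006006 = -2.46.
p-value = 2·P(Z > 2.456) ≈ 0.0140.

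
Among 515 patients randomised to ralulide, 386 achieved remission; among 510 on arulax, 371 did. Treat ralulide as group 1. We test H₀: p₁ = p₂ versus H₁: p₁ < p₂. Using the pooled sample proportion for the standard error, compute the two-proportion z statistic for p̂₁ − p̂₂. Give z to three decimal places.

p̂₁ = 386/515 ≈ 0.74951, p̂₂ = 371/510 ≈ 0.72745.
Pooled p̂ = (386+371)/(515+510) = 757/1025 = 0.73854.
SE = √(p̂(1−p̂)(1/n₁+1/n₂)) = √(0.73854·0.26146·0.00390253) = √(0.00075358) = 0.02745.
z = (0.74951 − 0.72745)/0.02745 = 0.02206/0.02745 = 0.804.
p-value = P(Z < 0.804) ≈ 0.7892.

z = 0.804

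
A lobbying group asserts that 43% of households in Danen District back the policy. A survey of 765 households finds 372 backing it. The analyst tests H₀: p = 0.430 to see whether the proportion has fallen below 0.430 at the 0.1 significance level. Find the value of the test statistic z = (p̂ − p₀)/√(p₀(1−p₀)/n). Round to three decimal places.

p̂ = 372/765 = 0.48627.
Under H₀, SE = √(0.43·0.57/765) = √(0.000320392) = 0.01790.
z = (0.48627 − 0.43)/0.01790 = 0.05627/0.01790 = 3.144.
p-value = P(Z < 3.144) ≈ 0.9992, so at α = 0.1 we fail to reject H₀.

z = 3.144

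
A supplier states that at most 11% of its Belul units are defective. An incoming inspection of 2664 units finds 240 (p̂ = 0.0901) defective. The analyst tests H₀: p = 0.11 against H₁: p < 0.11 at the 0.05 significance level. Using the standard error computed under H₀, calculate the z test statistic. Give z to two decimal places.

z = -3.28

p̂ = 240/2664 ≈ 0.090090.
Standard error under H₀: √(0.11×0.89/2664) = 0.006062.
z = (0.090090 − 0.11)/0.006062 = -0.019910/0.006062 = -3.28.
p-value = P(Z < -3.284) ≈ 0.0005, so at α = 0.05 we reject H₀.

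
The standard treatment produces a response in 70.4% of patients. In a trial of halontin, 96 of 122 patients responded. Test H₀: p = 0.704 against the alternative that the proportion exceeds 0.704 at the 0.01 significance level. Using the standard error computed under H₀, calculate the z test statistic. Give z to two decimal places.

p̂ = 96/122 ≈ 0.7869.
Under H₀, SE = √(0.704·0.296/122) = √(0.00170807) = 0.0413.
z = (0.7869 − 0.704)/0.0413 = 0.0829/0.0413 = 2.01.
p-value = P(Z > 2.006) ≈ 0.0225. With α = 0.01, fail to reject H₀.

z = 2.01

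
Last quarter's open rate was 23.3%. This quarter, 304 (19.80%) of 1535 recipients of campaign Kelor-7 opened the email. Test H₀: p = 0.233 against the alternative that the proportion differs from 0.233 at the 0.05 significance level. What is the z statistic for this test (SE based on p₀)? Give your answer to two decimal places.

p̂ = 304/1535 = 0.1980.
Under H₀, SE = √(0.233·0.767/1535) = √(0.000116424) = 0.0108.
z = (0.1980 − 0.233)/0.0108 = -0.0350/0.0108 = -3.24.
p-value = 2·P(Z > 3.240) ≈ 0.0012; since p < α = 0.05, reject H₀.

z = -3.24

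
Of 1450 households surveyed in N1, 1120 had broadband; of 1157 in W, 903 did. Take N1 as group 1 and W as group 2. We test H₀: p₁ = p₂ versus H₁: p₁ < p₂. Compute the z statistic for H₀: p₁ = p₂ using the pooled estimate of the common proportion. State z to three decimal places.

p̂₁ = 1120/1450 ≈ 0.77241, p̂₂ = 903/1157 ≈ 0.78047.
Pooled p̂ = (1120+903)/(1450+1157) = 2023/2607 = 0.77599.
SE = √(p̂(1−p̂)(1/n₁+1/n₂)) = √(0.77599·0.22401·0.00155396) = √(0.000270126) = 0.01644.
z = (0.77241 − 0.78047)/0.01644 = -0.00806/0.01644 = -0.490.

z = -0.490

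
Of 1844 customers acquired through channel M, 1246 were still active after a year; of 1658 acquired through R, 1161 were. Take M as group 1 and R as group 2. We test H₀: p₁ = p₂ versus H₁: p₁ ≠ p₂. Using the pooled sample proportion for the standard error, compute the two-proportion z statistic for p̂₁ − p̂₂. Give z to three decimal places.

p̂₁ = 1246/1844 = 0.67570, p̂₂ = 1161/1658 = 0.70024.
Pooled p̂ = (1246+1161)/(1844+1658) = 2407/3502 = 0.68732.
SE = √(0.214911 × 0.00114544) = 0.01569.
z = (0.67570 − 0.70024)/0.01569 = -0.02454/0.01569 = -1.564.

z = -1.564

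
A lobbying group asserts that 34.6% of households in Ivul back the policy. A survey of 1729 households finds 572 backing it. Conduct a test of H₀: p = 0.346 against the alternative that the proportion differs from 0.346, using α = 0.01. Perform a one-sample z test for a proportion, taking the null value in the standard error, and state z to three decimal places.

p̂ = 572/1729 ≈ 0.33083.
Under H₀, SE = √(0.346·0.654/1729) = √(0.000130876) = 0.01144.
z = (0.33083 − 0.346)/0.01144 = -0.01517/0.01144 = -1.326.
p-value = 2·P(Z > 1.326) ≈ 0.1847. With α = 0.01, fail to reject H₀.

z = -1.326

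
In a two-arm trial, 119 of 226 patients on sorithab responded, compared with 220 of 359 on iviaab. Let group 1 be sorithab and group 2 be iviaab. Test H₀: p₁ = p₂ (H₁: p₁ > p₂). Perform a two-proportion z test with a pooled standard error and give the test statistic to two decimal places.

z = -2.06

p̂₁ = 119/226 ≈ 0.5265, p̂₂ = 220/359 ≈ 0.6128.
Pooled p̂ = (119+220)/(226+359) = 339/585 = 0.5795.
SE = √(p̂(1−p̂)(1/n₁+1/n₂)) = √(0.5795·0.4205·0.00721029) = √(0.00175702) = 0.0419.
z = (0.5265 − 0.6128)/0.0419 = -0.0863/0.0419 = -2.06.
p-value = P(Z > -2.058) ≈ 0.9802.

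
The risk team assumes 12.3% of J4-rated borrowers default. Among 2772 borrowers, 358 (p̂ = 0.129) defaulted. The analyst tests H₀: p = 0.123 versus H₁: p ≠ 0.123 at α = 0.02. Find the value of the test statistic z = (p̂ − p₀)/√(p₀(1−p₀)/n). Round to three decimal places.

p̂ = 358/2772 ≈ 0.12915.
SE = √(p₀(1−p₀)/n) = √(0.10787/2772) = 0.00624.
z = (0.12915 − 0.123)/0.00624 = 0.00615/0.00624 = 0.986.
p-value = 2·P(Z > 0.986) ≈ 0.3243, so at α = 0.02 we fail to reject H₀.

z = 0.986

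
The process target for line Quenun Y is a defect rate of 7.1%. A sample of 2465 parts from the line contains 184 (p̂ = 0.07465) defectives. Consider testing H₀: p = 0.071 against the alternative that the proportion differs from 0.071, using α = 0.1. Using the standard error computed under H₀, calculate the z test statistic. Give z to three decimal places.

z = 0.705

p̂ = 184/2465 = 0.074645.
SE = √(p₀(1−p₀)/n) = √(0.065959/2465) = 0.005173.
z = (0.074645 − 0.071)/0.005173 = 0.003645/0.005173 = 0.705.
Two-sided p-value ≈ 2·Φ(−0.705) = 0.4810. With α = 0.1, fail to reject H₀.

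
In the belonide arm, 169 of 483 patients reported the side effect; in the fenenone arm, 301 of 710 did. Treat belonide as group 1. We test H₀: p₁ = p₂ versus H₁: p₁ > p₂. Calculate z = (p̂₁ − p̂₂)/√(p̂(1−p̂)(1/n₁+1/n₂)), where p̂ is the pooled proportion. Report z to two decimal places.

z = -2.57

p̂₁ = 169/483 = 0.3499, p̂₂ = 301/710 = 0.4239.
Pooled p̂ = (169+301)/(483+710) = 470/1193 = 0.3940.
SE = √(p̂(1−p̂)(1/n₁+1/n₂)) = √(0.3940·0.6060·0.00347884) = √(0.000830597) = 0.0288.
z = (0.3499 − 0.4239)/0.0288 = -0.0740/0.0288 = -2.57.
p-value = P(Z > -2.569) ≈ 0.9949.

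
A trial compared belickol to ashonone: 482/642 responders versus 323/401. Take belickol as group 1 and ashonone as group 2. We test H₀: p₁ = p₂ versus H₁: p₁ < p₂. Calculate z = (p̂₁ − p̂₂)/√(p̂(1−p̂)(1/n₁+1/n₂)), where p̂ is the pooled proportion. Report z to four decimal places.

p̂₁ = 482/642 ≈ 0.7507788, p̂₂ = 323/401 ≈ 0.8054863.
Pooled p̂ = (482+323)/(642+401) = 805/1043 = 0.7718121.
SE = √(p̂(1−p̂)(1/n₁+1/n₂)) = √(0.7718121·0.2281879·0.0040514) = √(0.000713525) = 0.0267119.
z = (0.7507788 − 0.8054863)/0.0267119 = -0.0547075/0.0267119 = -2.0481.

z = -2.0481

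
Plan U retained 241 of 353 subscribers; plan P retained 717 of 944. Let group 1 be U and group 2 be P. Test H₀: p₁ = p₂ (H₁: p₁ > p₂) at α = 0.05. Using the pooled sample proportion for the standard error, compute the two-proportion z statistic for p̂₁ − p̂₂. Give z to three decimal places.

z = -2.802

p̂₁ = 241/353 = 0.68272, p̂₂ = 717/944 = 0.75953.
Pooled p̂ = (241+717)/(353+944) = 958/1297 = 0.73863.
SE = √(p̂(1−p̂)(1/n₁+1/n₂)) = √(0.73863·0.26137·0.00389218) = √(0.000751413) = 0.02741.
z = (0.68272 − 0.75953)/0.02741 = -0.07681/0.02741 = -2.802.
p-value = P(Z > -2.802) ≈ 0.9975. With α = 0.05, fail to reject H₀.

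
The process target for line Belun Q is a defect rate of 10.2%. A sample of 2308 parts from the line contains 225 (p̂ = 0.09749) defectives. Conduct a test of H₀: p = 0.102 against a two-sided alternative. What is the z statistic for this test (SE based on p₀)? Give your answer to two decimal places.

p̂ = 225/2308 = 0.09749.
Under H₀, SE = √(0.102·0.898/2308) = √(3.96863e-05) = 0.00630.
z = (0.09749 − 0.102)/0.00630 = -0.00451/0.00630 = -0.72.

z = -0.72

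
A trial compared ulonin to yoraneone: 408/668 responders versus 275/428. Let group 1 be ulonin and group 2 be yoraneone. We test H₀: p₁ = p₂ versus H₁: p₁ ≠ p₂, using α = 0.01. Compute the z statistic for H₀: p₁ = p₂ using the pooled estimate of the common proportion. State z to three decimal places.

p̂₁ = 408/668 = 0.61078, p̂₂ = 275/428 = 0.64252.
Pooled p̂ = (408+275)/(668+428) = 683/1096 = 0.62318.
SE = √(p̂(1−p̂)(1/n₁+1/n₂)) = √(0.62318·0.37682·0.00383345) = √(0.000900202) = 0.03000.
z = (0.61078 − 0.64252)/0.03000 = -0.03174/0.03000 = -1.058.
Two-sided p-value ≈ 2·Φ(−1.058) = 0.2900; since p > α = 0.01, fail to reject H₀.

z = -1.058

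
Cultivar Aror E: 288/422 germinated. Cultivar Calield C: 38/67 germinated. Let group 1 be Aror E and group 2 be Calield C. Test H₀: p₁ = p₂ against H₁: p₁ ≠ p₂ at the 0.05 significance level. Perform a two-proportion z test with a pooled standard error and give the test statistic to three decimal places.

p̂₁ = 288/422 ≈ 0.68246, p̂₂ = 38/67 ≈ 0.56716.
Pooled p̂ = (288+38)/(422+67) = 326/489 = 0.66667.
SE = √(p̂(1−p̂)(1/n₁+1/n₂)) = √(0.66667·0.33333·0.017295) = √(0.00384334) = 0.06199.
z = (0.68246 − 0.56716)/0.06199 = 0.11530/0.06199 = 1.860.
Two-sided p-value ≈ 2·Φ(−1.860) = 0.0629. With α = 0.05, fail to reject H₀.

z = 1.860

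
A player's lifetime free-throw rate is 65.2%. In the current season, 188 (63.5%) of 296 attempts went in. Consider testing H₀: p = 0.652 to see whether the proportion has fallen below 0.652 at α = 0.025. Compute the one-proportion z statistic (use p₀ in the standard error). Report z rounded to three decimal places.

p̂ = 188/296 ≈ 0.63514.
Under H₀, SE = √(0.652·0.348/296) = √(0.000766541) = 0.02769.
z = (0.63514 − 0.652)/0.02769 = -0.01686/0.02769 = -0.609.
p-value = P(Z < -0.609) ≈ 0.2712. With α = 0.025, fail to reject H₀.

z = -0.609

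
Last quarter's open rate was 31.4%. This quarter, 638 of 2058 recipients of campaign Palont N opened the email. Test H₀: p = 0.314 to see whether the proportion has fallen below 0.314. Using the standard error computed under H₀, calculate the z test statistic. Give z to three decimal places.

z = -0.390

p̂ = 638/2058 = 0.31001.
SE = √(p₀(1−p₀)/n) = √(0.2154/2058) = 0.01023.
z = (0.31001 − 0.314)/0.01023 = -0.00399/0.01023 = -0.390.
p-value = P(Z < -0.390) ≈ 0.3483.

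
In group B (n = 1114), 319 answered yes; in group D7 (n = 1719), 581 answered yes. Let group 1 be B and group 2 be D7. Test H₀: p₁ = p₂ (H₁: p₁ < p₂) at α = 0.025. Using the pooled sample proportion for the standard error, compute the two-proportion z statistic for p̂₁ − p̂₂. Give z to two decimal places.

p̂₁ = 319/1114 = 0.2864, p̂₂ = 581/1719 = 0.3380.
Pooled p̂ = (319+581)/(1114+1719) = 900/2833 = 0.3177.
SE = √(0.216761 × 0.0014794) = 0.0179.
z = (0.2864 − 0.3380)/0.0179 = -0.0516/0.0179 = -2.88.
p-value = P(Z < -2.883) ≈ 0.0020. With α = 0.025, reject H₀.

z = -2.88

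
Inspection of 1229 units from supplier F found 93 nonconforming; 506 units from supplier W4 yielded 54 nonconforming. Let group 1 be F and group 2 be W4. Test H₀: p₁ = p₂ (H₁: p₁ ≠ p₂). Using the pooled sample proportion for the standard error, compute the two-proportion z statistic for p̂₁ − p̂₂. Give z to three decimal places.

p̂₁ = 93/1229 ≈ 0.07567, p̂₂ = 54/506 ≈ 0.10672.
Pooled p̂ = (93+54)/(1229+506) = 147/1735 = 0.08473.
SE = √(p̂(1−p̂)(1/n₁+1/n₂)) = √(0.08473·0.91527·0.00278995) = √(0.000216355) = 0.01471.
z = (0.07567 − 0.10672)/0.01471 = -0.03105/0.01471 = -2.111.
Two-sided p-value ≈ 2·Φ(−2.111) = 0.0348.

z = -2.111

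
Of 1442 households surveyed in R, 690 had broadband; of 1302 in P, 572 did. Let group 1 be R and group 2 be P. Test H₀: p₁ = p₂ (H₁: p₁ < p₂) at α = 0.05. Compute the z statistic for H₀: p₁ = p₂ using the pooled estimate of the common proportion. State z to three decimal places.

p̂₁ = 690/1442 ≈ 0.478502, p̂₂ = 572/1302 ≈ 0.439324.
Pooled p̂ = (690+572)/(1442+1302) = 1262/2744 = 0.459913.
SE = √(p̂(1−p̂)(1/n₁+1/n₂)) = √(0.459913·0.540087·0.00146153) = √(0.000363034) = 0.019053.
z = (0.478502 − 0.439324)/0.019053 = 0.039178/0.019053 = 2.056.
p-value = P(Z < 2.056) ≈ 0.9801; since p > α = 0.05, fail to reject H₀.

z = 2.056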